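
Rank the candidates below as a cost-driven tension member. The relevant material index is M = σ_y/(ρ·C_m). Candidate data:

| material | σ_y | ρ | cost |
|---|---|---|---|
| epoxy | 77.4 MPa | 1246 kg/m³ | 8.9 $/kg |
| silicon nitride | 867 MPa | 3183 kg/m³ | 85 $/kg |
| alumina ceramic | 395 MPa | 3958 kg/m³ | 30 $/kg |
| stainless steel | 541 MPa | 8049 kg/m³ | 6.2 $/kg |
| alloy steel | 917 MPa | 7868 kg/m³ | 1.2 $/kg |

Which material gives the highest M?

Per-candidate index values:
  alloy steel: M = 97.1 kN·m per $
  stainless steel: M = 10.8 kN·m per $
  epoxy: M = 6.98 kN·m per $
  alumina ceramic: M = 3.33 kN·m per $
  silicon nitride: M = 3.20 kN·m per $
Alloy steel has the largest M.

alloy steel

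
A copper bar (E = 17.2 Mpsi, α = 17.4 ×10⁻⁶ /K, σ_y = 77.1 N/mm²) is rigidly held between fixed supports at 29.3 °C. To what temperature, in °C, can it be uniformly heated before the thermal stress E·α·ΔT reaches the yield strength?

66.7 °C

E = 17.2 Mpsi = 118.6 GPa.
σ_y = 77.1 N/mm² = 77.10 MPa.
E·α·ΔT = 77.10 MPa ⇒ ΔT = 77.10 / (118.6×10³ × 17.4×10⁻⁶) = 37.36 K.
T = 29.3 + 37.36 = 66.66 °C.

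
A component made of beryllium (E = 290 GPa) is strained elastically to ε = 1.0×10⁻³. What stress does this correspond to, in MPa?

σ = E·ε = 290000 MPa × 1.0×10⁻³ = 290 MPa.

290 MPa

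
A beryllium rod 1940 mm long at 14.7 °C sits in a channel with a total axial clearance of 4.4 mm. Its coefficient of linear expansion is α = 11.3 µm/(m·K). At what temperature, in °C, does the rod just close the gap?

215 °C

α·L₀·ΔT = 4.4 mm ⇒ ΔT = 4.4 / (11.3×10⁻⁶ × 1940.0) = 200.7 K.
T = 14.7 + 200.7 = 215.4 °C.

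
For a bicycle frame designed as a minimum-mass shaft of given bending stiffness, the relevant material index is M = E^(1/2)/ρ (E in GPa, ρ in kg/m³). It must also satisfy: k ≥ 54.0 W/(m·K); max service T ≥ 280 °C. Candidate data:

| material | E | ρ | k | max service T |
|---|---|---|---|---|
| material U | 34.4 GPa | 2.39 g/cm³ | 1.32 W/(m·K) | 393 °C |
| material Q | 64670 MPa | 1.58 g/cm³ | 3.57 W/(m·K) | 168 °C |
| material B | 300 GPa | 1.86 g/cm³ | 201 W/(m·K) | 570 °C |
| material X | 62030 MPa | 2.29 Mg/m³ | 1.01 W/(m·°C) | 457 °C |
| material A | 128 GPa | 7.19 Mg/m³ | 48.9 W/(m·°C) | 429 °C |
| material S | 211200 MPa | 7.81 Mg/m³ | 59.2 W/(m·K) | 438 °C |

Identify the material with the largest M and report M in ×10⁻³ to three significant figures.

Screen on constraints: k ≥ 54.0 W/(m·K); max service T ≥ 280 °C. Survivors: material B, material S.
Putting every candidate on a common basis:
  material B: E = 300.0 GPa, ρ = 1860 kg/m³
  material S: E = 211.2 GPa, ρ = 7810 kg/m³
  material B: M = 9.31×10⁻³
  material S: M = 1.86×10⁻³
The maximum is for material B.

material B, M = 9.31×10⁻³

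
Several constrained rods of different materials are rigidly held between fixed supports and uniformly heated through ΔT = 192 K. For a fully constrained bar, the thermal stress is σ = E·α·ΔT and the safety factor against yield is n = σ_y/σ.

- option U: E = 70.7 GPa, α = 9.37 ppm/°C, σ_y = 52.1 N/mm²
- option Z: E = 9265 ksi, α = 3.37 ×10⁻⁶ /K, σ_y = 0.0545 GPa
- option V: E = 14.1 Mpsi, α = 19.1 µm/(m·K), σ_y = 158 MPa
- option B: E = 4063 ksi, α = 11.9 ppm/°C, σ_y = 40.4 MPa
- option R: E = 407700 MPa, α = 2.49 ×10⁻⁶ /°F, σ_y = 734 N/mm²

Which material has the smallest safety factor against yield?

Per material, after unit conversion:
  option U: E = 70.70, α = 9.37, σ_y = 52.10 → σ = 127 MPa, n = 0.410
  option Z: E = 63.88, α = 3.37, σ_y = 54.50 → σ = 41.3 MPa, n = 1.32
  option V: E = 97.22, α = 19.1, σ_y = 158.0 → σ = 357 MPa, n = 0.443
  option B: E = 28.01, α = 11.9, σ_y = 40.40 → σ = 64.0 MPa, n = 0.631
  option R: E = 407.7, α = 4.48, σ_y = 734.0 → σ = 351 MPa, n = 2.09
Option U has the lowest safety factor, n = 0.410.

option U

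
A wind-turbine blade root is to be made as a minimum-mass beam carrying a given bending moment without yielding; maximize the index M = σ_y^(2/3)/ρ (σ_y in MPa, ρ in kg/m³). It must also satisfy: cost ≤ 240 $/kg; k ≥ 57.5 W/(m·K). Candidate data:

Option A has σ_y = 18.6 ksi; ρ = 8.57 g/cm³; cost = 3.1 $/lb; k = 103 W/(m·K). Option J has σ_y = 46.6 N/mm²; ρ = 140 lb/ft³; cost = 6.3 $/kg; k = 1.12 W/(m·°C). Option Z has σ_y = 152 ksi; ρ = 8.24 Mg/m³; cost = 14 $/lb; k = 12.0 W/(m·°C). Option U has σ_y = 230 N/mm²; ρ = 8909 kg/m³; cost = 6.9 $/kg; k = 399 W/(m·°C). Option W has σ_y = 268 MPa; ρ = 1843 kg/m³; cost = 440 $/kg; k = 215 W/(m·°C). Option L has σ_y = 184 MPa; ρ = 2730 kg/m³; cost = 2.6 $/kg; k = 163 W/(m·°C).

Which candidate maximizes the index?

option L

Screen on constraints: cost ≤ 240 $/kg; k ≥ 57.5 W/(m·K). Survivors: option A, option U, option L.
Convert each candidate to consistent units, then evaluate M:
  option A: σ_y = 128.2 MPa, ρ = 8570 kg/m³
  option U: σ_y = 230.0 MPa, ρ = 8909 kg/m³
  option L: σ_y = 184.0 MPa, ρ = 2730 kg/m³
  option L: M = 11.8×10⁻³
  option U: M = 4.21×10⁻³
  option A: M = 2.97×10⁻³
Option L has the largest M.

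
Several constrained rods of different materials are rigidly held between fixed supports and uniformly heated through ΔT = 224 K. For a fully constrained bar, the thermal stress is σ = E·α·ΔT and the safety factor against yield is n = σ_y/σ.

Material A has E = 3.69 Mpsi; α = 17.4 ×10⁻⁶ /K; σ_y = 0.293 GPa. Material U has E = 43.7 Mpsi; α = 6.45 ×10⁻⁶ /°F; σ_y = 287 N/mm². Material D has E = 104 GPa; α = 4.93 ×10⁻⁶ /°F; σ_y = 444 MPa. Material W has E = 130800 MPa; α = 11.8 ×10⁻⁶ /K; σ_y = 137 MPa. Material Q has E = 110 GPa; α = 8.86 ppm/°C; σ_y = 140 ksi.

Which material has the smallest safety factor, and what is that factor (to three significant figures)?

In consistent units (E in GPa, α in ×10⁻⁶/K, σ_y in MPa):
  material A: E = 25.44, α = 17.4, σ_y = 293.0 → σ = 99.2 MPa, n = 2.95
  material U: E = 301.3, α = 11.6, σ_y = 287.0 → σ = 784 MPa, n = 0.366
  material D: E = 104.0, α = 8.87, σ_y = 444.0 → σ = 207 MPa, n = 2.15
  material W: E = 130.8, α = 11.8, σ_y = 137.0 → σ = 346 MPa, n = 0.396
  material Q: E = 110.0, α = 8.86, σ_y = 965.3 → σ = 218 MPa, n = 4.42
The minimum is material U at n = 0.366.

material U, n = 0.366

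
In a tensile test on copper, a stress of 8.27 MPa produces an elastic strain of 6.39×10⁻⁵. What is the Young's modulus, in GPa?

E = σ/ε = 8.27 MPa / 6.39×10⁻⁵ = 129400 MPa = 129 GPa.

129 GPa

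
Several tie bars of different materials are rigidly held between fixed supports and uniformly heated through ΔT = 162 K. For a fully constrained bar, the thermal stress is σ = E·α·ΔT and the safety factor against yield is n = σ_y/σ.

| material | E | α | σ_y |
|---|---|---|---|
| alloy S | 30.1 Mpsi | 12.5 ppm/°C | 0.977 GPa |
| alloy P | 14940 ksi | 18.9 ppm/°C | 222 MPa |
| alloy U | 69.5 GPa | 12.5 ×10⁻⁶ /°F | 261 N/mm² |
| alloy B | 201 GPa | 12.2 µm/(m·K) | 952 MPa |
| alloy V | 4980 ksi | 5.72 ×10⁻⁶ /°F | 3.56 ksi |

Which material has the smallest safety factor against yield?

alloy V

In consistent units (E in GPa, α in ×10⁻⁶/K, σ_y in MPa):
  alloy S: E = 207.5, α = 12.5, σ_y = 977.0 → σ = 420 MPa, n = 2.32
  alloy P: E = 103.0, α = 18.9, σ_y = 222.0 → σ = 315 MPa, n = 0.704
  alloy U: E = 69.50, α = 22.5, σ_y = 261.0 → σ = 253 MPa, n = 1.03
  alloy B: E = 201.0, α = 12.2, σ_y = 952.0 → σ = 397 MPa, n = 2.40
  alloy V: E = 34.34, α = 10.3, σ_y = 24.55 → σ = 57.3 MPa, n = 0.429
The minimum is alloy V at n = 0.429.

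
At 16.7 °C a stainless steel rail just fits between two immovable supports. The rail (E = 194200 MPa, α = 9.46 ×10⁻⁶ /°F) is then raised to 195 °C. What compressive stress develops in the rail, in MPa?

590 MPa

E = 194200 MPa = 194.2 GPa.
α = 9.46×10⁻⁶/°F × 9/5 = 17.0×10⁻⁶/K.
ΔT = 178.3 K. Constrained thermal stress σ = E·α·ΔT = 194.2×10³ MPa × 17.0×10⁻⁶ × 178.3 = 590 MPa (compressive).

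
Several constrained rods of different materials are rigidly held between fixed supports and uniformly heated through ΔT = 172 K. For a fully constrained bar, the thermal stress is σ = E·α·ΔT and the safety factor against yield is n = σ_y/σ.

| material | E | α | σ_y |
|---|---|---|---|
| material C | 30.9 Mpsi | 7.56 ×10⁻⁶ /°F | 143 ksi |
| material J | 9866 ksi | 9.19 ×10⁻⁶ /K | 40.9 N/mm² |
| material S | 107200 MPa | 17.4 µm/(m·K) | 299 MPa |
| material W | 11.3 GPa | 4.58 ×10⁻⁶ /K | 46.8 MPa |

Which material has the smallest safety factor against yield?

Converting E to GPa, α to ×10⁻⁶/K, σ_y to MPa, then σ and n for each:
  material C: E = 213.0, α = 13.6, σ_y = 986.0 → σ = 499 MPa, n = 1.98
  material J: E = 68.02, α = 9.19, σ_y = 40.90 → σ = 108 MPa, n = 0.380
  material S: E = 107.2, α = 17.4, σ_y = 299.0 → σ = 321 MPa, n = 0.932
  material W: E = 11.30, α = 4.58, σ_y = 46.80 → σ = 8.90 MPa, n = 5.26
Material J has the lowest safety factor, n = 0.380.

material J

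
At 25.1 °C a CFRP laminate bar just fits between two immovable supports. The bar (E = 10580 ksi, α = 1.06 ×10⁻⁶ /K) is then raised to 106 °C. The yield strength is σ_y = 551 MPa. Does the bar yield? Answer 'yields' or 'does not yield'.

does not yield

E = 10580 ksi = 72.95 GPa.
ΔT = 80.90 K. Constrained thermal stress σ = E·α·ΔT = 72.95×10³ MPa × 1.06×10⁻⁶ × 80.90 = 6.26 MPa (compressive).
Compare to σ_y = 551 MPa: σ < σ_y, so it does not yield.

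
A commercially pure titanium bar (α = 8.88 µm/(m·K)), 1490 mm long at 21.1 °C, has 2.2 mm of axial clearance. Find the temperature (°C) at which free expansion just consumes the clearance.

187 °C

α·L₀·ΔT = 2.2 mm ⇒ ΔT = 2.2 / (8.88×10⁻⁶ × 1490.0) = 166.3 K.
T = 21.1 + 166.3 = 187.4 °C.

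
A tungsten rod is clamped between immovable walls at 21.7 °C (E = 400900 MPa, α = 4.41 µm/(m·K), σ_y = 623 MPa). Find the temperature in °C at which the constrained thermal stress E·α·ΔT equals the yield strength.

E = 400900 MPa = 400.9 GPa.
E·α·ΔT = 623.0 MPa ⇒ ΔT = 623.0 / (400.9×10³ × 4.41×10⁻⁶) = 352.4 K.
T = 21.7 + 352.4 = 374.1 °C.

374 °C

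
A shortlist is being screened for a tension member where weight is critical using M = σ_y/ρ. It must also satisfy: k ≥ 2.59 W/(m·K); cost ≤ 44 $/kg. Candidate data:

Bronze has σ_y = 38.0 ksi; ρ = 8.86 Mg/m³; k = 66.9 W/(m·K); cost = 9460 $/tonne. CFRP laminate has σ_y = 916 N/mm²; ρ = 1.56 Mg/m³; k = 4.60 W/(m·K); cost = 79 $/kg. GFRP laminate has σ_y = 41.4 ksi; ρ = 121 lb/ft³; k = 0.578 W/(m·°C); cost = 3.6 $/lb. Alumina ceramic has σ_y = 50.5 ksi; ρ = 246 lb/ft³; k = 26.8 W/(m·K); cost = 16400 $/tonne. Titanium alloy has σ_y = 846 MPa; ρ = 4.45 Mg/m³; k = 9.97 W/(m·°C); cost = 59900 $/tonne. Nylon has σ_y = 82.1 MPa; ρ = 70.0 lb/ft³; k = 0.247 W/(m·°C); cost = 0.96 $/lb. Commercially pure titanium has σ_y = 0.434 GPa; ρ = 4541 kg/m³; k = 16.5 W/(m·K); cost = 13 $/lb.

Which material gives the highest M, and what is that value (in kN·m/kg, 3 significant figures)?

commercially pure titanium, M = 95.6 kN·m/kg

Screen on constraints: k ≥ 2.59 W/(m·K); cost ≤ 44 $/kg. Survivors: bronze, alumina ceramic, commercially pure titanium.
Normalizing units and computing the index:
  bronze: σ_y = 262.0 MPa, ρ = 8860 kg/m³
  alumina ceramic: σ_y = 348.2 MPa, ρ = 3941 kg/m³
  commercially pure titanium: σ_y = 434.0 MPa, ρ = 4541 kg/m³
  commercially pure titanium: M = 95.6 kN·m/kg
  alumina ceramic: M = 88.4 kN·m/kg
  bronze: M = 29.6 kN·m/kg
Commercially pure titanium ranks first.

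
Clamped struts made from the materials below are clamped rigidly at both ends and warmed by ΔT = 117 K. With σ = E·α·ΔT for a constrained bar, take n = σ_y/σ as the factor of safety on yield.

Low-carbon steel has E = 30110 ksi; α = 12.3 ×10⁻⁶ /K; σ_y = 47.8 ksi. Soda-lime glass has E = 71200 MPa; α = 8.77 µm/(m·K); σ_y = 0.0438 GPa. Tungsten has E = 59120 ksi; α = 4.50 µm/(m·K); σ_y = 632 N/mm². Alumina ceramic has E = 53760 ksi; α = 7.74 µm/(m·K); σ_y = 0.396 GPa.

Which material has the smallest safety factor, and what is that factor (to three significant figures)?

With everything in SI (GPa, ×10⁻⁶/K, MPa):
  low-carbon steel: E = 207.6, α = 12.3, σ_y = 329.6 → σ = 299 MPa, n = 1.10
  soda-lime glass: E = 71.20, α = 8.77, σ_y = 43.80 → σ = 73.1 MPa, n = 0.600
  tungsten: E = 407.6, α = 4.50, σ_y = 632.0 → σ = 215 MPa, n = 2.94
  alumina ceramic: E = 370.7, α = 7.74, σ_y = 396.0 → σ = 336 MPa, n = 1.18
Soda-lime glass has the lowest safety factor, n = 0.600.

soda-lime glass, n = 0.600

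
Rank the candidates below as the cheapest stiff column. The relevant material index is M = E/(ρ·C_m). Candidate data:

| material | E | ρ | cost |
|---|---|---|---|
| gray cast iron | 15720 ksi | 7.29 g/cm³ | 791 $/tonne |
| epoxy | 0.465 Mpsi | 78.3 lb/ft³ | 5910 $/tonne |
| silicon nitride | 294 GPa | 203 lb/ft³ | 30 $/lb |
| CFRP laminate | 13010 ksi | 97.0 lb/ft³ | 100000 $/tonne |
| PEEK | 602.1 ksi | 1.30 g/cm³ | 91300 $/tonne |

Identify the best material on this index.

In SI units:
  gray cast iron: E = 108.4 GPa, ρ = 7290 kg/m³, cost = 0.7910 $/kg
  epoxy: E = 3.206 GPa, ρ = 1254 kg/m³, cost = 5.910 $/kg
  silicon nitride: E = 294.0 GPa, ρ = 3252 kg/m³, cost = 66.14 $/kg
  CFRP laminate: E = 89.70 GPa, ρ = 1554 kg/m³, cost = 100.0 $/kg
  PEEK: E = 4.151 GPa, ρ = 1300 kg/m³, cost = 91.30 $/kg
  gray cast iron: M = 18.8 MN·m per $
  silicon nitride: M = 1.37 MN·m per $
  CFRP laminate: M = 0.577 MN·m per $
  epoxy: M = 0.433 MN·m per $
  PEEK: M = 0.0350 MN·m per $
Gray cast iron has the largest M.

gray cast iron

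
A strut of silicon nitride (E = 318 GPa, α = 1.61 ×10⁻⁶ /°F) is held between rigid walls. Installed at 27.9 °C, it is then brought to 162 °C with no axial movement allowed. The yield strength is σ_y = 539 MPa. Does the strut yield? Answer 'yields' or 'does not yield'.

α = 1.61×10⁻⁶/°F × 9/5 = 2.90×10⁻⁶/K.
ΔT = 134.1 K. Constrained thermal stress σ = E·α·ΔT = 318.0×10³ MPa × 2.90×10⁻⁶ × 134.1 = 124 MPa (compressive).
Compare to σ_y = 539 MPa: σ < σ_y, so it does not yield.

does not yield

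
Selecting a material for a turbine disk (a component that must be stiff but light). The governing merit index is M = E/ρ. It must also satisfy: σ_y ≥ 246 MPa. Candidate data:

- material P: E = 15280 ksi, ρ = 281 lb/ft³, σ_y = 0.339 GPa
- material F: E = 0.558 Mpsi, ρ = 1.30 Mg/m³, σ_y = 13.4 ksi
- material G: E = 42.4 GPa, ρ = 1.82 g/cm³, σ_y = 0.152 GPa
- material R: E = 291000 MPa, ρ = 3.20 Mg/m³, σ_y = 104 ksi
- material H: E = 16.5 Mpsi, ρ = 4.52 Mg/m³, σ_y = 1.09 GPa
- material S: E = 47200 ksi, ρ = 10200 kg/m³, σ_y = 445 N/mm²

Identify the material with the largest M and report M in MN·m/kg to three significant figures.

Screen on constraints: σ_y ≥ 246 MPa. Survivors: material P, material R, material H, material S.
In SI units:
  material P: E = 105.4 GPa, ρ = 4501 kg/m³
  material R: E = 291.0 GPa, ρ = 3200 kg/m³
  material H: E = 113.8 GPa, ρ = 4520 kg/m³
  material S: E = 325.4 GPa, ρ = 10200 kg/m³
  material R: M = 90.9 MN·m/kg
  material S: M = 31.9 MN·m/kg
  material H: M = 25.2 MN·m/kg
  material P: M = 23.4 MN·m/kg
Material R has the largest M.

material R, M = 90.9 MN·m/kg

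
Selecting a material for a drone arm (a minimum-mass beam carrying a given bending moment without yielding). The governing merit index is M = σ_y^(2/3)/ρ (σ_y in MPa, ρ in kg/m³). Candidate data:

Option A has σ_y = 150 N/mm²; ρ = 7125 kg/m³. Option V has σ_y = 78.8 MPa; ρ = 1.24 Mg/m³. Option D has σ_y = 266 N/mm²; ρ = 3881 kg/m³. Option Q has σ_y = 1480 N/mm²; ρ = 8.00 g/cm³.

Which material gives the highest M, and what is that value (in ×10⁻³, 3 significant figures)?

Putting every candidate on a common basis:
  option A: σ_y = 150.0 MPa, ρ = 7125 kg/m³
  option V: σ_y = 78.80 MPa, ρ = 1240 kg/m³
  option D: σ_y = 266.0 MPa, ρ = 3881 kg/m³
  option Q: σ_y = 1480 MPa, ρ = 8000 kg/m³
  option Q: M = 16.2×10⁻³
  option V: M = 14.8×10⁻³
  option D: M = 10.7×10⁻³
  option A: M = 3.96×10⁻³
Option Q ranks first.

option Q, M = 16.2×10⁻³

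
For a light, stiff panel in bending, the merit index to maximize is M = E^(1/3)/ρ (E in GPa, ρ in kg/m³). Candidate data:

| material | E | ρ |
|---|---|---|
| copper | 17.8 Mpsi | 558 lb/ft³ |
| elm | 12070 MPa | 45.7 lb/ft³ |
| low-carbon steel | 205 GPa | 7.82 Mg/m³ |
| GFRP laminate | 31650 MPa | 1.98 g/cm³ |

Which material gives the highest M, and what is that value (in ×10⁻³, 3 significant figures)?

elm, M = 3.13×10⁻³

Putting every candidate on a common basis:
  copper: E = 122.7 GPa, ρ = 8938 kg/m³
  elm: E = 12.07 GPa, ρ = 732.0 kg/m³
  low-carbon steel: E = 205.0 GPa, ρ = 7820 kg/m³
  GFRP laminate: E = 31.65 GPa, ρ = 1980 kg/m³
  elm: M = 3.13×10⁻³
  GFRP laminate: M = 1.60×10⁻³
  low-carbon steel: M = 0.754×10⁻³
  copper: M = 0.556×10⁻³
The maximum is for elm.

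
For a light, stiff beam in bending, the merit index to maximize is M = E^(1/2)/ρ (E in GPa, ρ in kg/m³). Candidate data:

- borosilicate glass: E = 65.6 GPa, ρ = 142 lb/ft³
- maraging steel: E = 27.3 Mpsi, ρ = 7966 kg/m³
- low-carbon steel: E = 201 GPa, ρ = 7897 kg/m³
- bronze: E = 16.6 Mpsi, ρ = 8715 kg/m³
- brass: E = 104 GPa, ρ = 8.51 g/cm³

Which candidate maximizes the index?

borosilicate glass

Normalizing units and computing the index:
  borosilicate glass: E = 65.60 GPa, ρ = 2275 kg/m³
  maraging steel: E = 188.2 GPa, ρ = 7966 kg/m³
  low-carbon steel: E = 201.0 GPa, ρ = 7897 kg/m³
  bronze: E = 114.5 GPa, ρ = 8715 kg/m³
  brass: E = 104.0 GPa, ρ = 8510 kg/m³
  borosilicate glass: M = 3.56×10⁻³
  low-carbon steel: M = 1.80×10⁻³
  maraging steel: M = 1.72×10⁻³
  bronze: M = 1.23×10⁻³
  brass: M = 1.20×10⁻³
The maximum is for borosilicate glass.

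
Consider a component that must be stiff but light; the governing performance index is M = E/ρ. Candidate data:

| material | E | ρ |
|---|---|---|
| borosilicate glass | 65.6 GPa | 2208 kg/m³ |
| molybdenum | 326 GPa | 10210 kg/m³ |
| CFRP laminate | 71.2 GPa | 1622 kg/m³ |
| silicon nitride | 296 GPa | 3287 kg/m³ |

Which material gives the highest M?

silicon nitride

Per-candidate index values:
  silicon nitride: M = 90.1 MN·m/kg
  CFRP laminate: M = 43.9 MN·m/kg
  molybdenum: M = 31.9 MN·m/kg
  borosilicate glass: M = 29.7 MN·m/kg
Highest index: silicon nitride.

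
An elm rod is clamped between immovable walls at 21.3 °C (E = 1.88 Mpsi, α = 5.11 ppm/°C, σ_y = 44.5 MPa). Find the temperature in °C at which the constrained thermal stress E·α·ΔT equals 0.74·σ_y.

E = 1.88 Mpsi = 12.96 GPa.
E·α·ΔT = 32.93 MPa ⇒ ΔT = 32.93 / (12.96×10³ × 5.11×10⁻⁶) = 497.2 K.
T = 21.3 + 497.2 = 518.5 °C.

518 °C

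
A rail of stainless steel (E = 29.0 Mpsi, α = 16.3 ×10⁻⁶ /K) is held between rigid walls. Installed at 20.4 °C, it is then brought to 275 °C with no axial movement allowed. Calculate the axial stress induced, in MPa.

830 MPa

E = 29.0 Mpsi = 199.9 GPa.
ΔT = 254.6 K. Constrained thermal stress σ = E·α·ΔT = 199.9×10³ MPa × 16.3×10⁻⁶ × 254.6 = 830 MPa (compressive).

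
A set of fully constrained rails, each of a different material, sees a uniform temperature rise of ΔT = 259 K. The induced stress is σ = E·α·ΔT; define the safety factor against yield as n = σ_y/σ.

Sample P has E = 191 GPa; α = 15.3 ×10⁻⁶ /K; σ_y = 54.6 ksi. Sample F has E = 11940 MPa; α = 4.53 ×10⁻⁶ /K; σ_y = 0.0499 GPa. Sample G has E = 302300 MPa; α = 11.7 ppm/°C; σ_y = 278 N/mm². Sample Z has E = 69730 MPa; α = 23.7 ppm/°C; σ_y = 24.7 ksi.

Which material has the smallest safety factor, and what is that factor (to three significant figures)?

sample G, n = 0.303

In consistent units (E in GPa, α in ×10⁻⁶/K, σ_y in MPa):
  sample P: E = 191.0, α = 15.3, σ_y = 376.5 → σ = 757 MPa, n = 0.497
  sample F: E = 11.94, α = 4.53, σ_y = 49.90 → σ = 14.0 MPa, n = 3.56
  sample G: E = 302.3, α = 11.7, σ_y = 278.0 → σ = 916 MPa, n = 0.303
  sample Z: E = 69.73, α = 23.7, σ_y = 170.3 → σ = 428 MPa, n = 0.398
Smallest n: sample G with n = 0.303.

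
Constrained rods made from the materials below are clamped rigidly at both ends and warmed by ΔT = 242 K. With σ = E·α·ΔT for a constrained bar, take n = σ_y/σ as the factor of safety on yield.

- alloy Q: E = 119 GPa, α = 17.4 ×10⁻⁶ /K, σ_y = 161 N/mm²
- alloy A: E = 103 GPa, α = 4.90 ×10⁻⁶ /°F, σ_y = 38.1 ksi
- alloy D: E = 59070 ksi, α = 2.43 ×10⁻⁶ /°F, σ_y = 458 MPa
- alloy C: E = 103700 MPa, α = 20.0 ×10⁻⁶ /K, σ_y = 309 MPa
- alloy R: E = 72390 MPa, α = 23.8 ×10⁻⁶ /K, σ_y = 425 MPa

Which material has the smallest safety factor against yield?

alloy Q

With everything in SI (GPa, ×10⁻⁶/K, MPa):
  alloy Q: E = 119.0, α = 17.4, σ_y = 161.0 → σ = 501 MPa, n = 0.321
  alloy A: E = 103.0, α = 8.82, σ_y = 262.7 → σ = 220 MPa, n = 1.19
  alloy D: E = 407.3, α = 4.37, σ_y = 458.0 → σ = 431 MPa, n = 1.06
  alloy C: E = 103.7, α = 20.0, σ_y = 309.0 → σ = 502 MPa, n = 0.616
  alloy R: E = 72.39, α = 23.8, σ_y = 425.0 → σ = 417 MPa, n = 1.02
Alloy Q has the lowest safety factor, n = 0.321.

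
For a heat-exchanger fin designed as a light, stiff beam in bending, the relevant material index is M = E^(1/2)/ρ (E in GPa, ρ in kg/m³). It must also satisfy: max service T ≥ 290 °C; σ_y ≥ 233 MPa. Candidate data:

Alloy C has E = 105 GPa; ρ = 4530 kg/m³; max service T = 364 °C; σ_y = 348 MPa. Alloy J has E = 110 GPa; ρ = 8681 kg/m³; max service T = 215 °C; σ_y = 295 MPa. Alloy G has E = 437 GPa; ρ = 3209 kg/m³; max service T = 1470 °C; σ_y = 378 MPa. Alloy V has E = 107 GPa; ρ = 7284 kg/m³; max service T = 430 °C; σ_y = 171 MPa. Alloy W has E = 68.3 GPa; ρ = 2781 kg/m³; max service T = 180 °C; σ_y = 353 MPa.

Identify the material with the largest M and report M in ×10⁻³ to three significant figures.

alloy G, M = 6.51×10⁻³

Screen on constraints: max service T ≥ 290 °C; σ_y ≥ 233 MPa. Survivors: alloy C, alloy G.
Computing M directly (units already consistent):
  alloy G: M = 6.51×10⁻³
  alloy C: M = 2.26×10⁻³
Alloy G ranks first.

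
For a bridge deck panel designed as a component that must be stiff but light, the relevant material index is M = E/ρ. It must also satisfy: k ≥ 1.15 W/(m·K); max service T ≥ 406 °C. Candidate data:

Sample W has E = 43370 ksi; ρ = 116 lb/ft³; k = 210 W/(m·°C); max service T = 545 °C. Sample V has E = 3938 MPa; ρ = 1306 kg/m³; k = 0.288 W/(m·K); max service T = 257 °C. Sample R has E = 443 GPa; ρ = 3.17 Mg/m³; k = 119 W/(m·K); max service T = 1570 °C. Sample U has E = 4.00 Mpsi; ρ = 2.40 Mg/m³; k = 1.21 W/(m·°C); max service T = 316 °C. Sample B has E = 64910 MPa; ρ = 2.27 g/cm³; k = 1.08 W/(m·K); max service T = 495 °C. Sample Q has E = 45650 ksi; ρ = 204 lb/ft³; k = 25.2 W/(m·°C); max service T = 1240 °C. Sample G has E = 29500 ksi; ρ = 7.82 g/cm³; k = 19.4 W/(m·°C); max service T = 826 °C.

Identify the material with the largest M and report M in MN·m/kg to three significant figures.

sample W, M = 161 MN·m/kg

Screen on constraints: k ≥ 1.15 W/(m·K); max service T ≥ 406 °C. Survivors: sample W, sample R, sample Q, sample G.
Putting every candidate on a common basis:
  sample W: E = 299.0 GPa, ρ = 1858 kg/m³
  sample R: E = 443.0 GPa, ρ = 3170 kg/m³
  sample Q: E = 314.7 GPa, ρ = 3268 kg/m³
  sample G: E = 203.4 GPa, ρ = 7820 kg/m³
  sample W: M = 161 MN·m/kg
  sample R: M = 140 MN·m/kg
  sample Q: M = 96.3 MN·m/kg
  sample G: M = 26.0 MN·m/kg
Sample W has the largest M.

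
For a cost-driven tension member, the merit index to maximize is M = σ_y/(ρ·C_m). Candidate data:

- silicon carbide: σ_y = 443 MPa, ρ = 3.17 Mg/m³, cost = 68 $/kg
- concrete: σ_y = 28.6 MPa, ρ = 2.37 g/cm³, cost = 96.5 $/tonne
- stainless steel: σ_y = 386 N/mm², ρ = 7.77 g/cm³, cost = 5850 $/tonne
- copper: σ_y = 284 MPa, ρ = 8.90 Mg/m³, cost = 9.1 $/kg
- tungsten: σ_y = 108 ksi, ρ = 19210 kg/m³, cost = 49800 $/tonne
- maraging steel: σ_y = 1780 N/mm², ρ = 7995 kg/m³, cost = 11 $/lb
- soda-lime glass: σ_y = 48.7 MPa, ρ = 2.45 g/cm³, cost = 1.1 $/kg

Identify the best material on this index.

concrete

In SI units:
  silicon carbide: σ_y = 443.0 MPa, ρ = 3170 kg/m³, cost = 68.00 $/kg
  concrete: σ_y = 28.60 MPa, ρ = 2370 kg/m³, cost = 0.09650 $/kg
  stainless steel: σ_y = 386.0 MPa, ρ = 7770 kg/m³, cost = 5.850 $/kg
  copper: σ_y = 284.0 MPa, ρ = 8900 kg/m³, cost = 9.100 $/kg
  tungsten: σ_y = 744.6 MPa, ρ = 19210 kg/m³, cost = 49.80 $/kg
  maraging steel: σ_y = 1780 MPa, ρ = 7995 kg/m³, cost = 24.25 $/kg
  soda-lime glass: σ_y = 48.70 MPa, ρ = 2450 kg/m³, cost = 1.100 $/kg
  concrete: M = 125 kN·m per $
  soda-lime glass: M = 18.1 kN·m per $
  maraging steel: M = 9.18 kN·m per $
  stainless steel: M = 8.49 kN·m per $
  copper: M = 3.51 kN·m per $
  silicon carbide: M = 2.06 kN·m per $
  tungsten: M = 0.778 kN·m per $
Concrete ranks first.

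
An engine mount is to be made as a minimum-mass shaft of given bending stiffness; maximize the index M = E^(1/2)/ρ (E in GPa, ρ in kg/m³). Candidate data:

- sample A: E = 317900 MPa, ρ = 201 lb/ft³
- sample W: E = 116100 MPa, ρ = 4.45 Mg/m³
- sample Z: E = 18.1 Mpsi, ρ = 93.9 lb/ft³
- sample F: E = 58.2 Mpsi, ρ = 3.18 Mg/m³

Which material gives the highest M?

Convert each candidate to consistent units, then evaluate M:
  sample A: E = 317.9 GPa, ρ = 3220 kg/m³
  sample W: E = 116.1 GPa, ρ = 4450 kg/m³
  sample Z: E = 124.8 GPa, ρ = 1504 kg/m³
  sample F: E = 401.3 GPa, ρ = 3180 kg/m³
  sample Z: M = 7.43×10⁻³
  sample F: M = 6.30×10⁻³
  sample A: M = 5.54×10⁻³
  sample W: M = 2.42×10⁻³
Sample Z has the largest M.

sample Z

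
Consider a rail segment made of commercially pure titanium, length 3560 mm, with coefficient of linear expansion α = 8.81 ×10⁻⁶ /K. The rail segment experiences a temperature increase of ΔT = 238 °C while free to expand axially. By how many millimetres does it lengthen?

ΔL = α·L₀·ΔT = 8.81×10⁻⁶ × 3560 mm × 238.0 K = 7.46 mm.

7.46 mm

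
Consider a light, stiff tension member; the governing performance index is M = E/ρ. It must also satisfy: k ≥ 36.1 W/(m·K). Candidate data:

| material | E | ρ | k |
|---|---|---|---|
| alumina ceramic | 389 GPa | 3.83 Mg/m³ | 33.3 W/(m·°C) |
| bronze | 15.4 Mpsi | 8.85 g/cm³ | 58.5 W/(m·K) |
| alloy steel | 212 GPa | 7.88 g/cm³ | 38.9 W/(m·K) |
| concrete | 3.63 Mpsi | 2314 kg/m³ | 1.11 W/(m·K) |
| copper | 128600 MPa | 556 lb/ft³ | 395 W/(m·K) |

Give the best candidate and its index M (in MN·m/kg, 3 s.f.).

alloy steel, M = 26.9 MN·m/kg

Screen on constraints: k ≥ 36.1 W/(m·K). Survivors: bronze, alloy steel, copper.
After converting to SI:
  bronze: E = 106.2 GPa, ρ = 8850 kg/m³
  alloy steel: E = 212.0 GPa, ρ = 7880 kg/m³
  copper: E = 128.6 GPa, ρ = 8906 kg/m³
  alloy steel: M = 26.9 MN·m/kg
  copper: M = 14.4 MN·m/kg
  bronze: M = 12.0 MN·m/kg
The maximum is for alloy steel.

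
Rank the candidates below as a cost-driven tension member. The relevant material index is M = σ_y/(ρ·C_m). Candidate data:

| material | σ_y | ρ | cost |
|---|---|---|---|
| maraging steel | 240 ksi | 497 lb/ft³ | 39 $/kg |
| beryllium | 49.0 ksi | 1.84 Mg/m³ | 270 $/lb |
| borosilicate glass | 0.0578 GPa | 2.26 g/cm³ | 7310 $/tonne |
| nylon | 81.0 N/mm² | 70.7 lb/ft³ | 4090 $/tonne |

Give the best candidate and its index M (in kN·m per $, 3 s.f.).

Putting every candidate on a common basis:
  maraging steel: σ_y = 1655 MPa, ρ = 7961 kg/m³, cost = 39.00 $/kg
  beryllium: σ_y = 337.8 MPa, ρ = 1840 kg/m³, cost = 595.2 $/kg
  borosilicate glass: σ_y = 57.80 MPa, ρ = 2260 kg/m³, cost = 7.310 $/kg
  nylon: σ_y = 81.00 MPa, ρ = 1133 kg/m³, cost = 4.090 $/kg
  nylon: M = 17.5 kN·m per $
  maraging steel: M = 5.33 kN·m per $
  borosilicate glass: M = 3.50 kN·m per $
  beryllium: M = 0.308 kN·m per $
The maximum is for nylon.

nylon, M = 17.5 kN·m per $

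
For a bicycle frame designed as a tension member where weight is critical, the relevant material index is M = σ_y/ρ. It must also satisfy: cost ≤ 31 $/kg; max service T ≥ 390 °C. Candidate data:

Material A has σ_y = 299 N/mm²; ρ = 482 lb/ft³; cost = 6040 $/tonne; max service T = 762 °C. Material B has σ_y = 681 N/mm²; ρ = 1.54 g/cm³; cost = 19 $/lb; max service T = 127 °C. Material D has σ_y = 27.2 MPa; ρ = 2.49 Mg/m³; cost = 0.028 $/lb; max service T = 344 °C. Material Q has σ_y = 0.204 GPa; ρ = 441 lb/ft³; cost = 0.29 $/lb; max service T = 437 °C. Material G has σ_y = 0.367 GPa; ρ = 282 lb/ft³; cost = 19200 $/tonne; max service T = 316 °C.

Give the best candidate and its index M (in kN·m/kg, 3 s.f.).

material A, M = 38.7 kN·m/kg

Screen on constraints: cost ≤ 31 $/kg; max service T ≥ 390 °C. Survivors: material A, material Q.
Putting every candidate on a common basis:
  material A: σ_y = 299.0 MPa, ρ = 7721 kg/m³
  material Q: σ_y = 204.0 MPa, ρ = 7064 kg/m³
  material A: M = 38.7 kN·m/kg
  material Q: M = 28.9 kN·m/kg
Material A ranks first.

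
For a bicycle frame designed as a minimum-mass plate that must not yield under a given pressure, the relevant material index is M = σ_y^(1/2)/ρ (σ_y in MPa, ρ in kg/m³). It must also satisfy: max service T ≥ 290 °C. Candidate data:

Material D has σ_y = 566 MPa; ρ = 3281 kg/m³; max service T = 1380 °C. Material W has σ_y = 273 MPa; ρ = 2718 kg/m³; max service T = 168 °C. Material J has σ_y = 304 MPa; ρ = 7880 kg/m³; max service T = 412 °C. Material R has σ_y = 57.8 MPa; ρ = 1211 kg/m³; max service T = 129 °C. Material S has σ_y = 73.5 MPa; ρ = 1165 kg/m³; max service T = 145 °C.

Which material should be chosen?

Screen on constraints: max service T ≥ 290 °C. Survivors: material D, material J.
Per-candidate index values:
  material D: M = 7.25×10⁻³
  material J: M = 2.21×10⁻³
Material D ranks first.

material D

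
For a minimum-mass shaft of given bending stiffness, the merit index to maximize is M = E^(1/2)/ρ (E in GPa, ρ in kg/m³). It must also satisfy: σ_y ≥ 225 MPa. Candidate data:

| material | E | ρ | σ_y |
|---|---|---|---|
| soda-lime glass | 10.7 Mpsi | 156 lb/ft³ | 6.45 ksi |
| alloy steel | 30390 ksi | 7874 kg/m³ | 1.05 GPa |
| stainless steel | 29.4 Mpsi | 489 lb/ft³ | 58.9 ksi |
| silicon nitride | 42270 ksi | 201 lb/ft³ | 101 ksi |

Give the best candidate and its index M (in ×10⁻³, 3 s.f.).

silicon nitride, M = 5.30×10⁻³

Screen on constraints: σ_y ≥ 225 MPa. Survivors: alloy steel, stainless steel, silicon nitride.
In SI units:
  alloy steel: E = 209.5 GPa, ρ = 7874 kg/m³
  stainless steel: E = 202.7 GPa, ρ = 7833 kg/m³
  silicon nitride: E = 291.4 GPa, ρ = 3220 kg/m³
  silicon nitride: M = 5.30×10⁻³
  alloy steel: M = 1.84×10⁻³
  stainless steel: M = 1.82×10⁻³
Silicon nitride has the largest M.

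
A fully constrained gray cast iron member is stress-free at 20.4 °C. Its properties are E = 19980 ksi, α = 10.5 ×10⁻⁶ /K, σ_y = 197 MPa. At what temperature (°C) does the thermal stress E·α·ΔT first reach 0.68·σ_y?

113 °C

E = 19980 ksi = 137.8 GPa.
E·α·ΔT = 134.0 MPa ⇒ ΔT = 134.0 / (137.8×10³ × 10.5×10⁻⁶) = 92.61 K.
T = 20.4 + 92.61 = 113.0 °C.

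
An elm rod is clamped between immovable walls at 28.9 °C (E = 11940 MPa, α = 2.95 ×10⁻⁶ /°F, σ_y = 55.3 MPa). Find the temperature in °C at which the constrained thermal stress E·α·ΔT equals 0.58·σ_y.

E = 11940 MPa = 11.94 GPa.
α = 2.95×10⁻⁶/°F × 9/5 = 5.31×10⁻⁶/K.
E·α·ΔT = 32.07 MPa ⇒ ΔT = 32.07 / (11.94×10³ × 5.31×10⁻⁶) = 505.9 K.
T = 28.9 + 505.9 = 534.8 °C.

535 °C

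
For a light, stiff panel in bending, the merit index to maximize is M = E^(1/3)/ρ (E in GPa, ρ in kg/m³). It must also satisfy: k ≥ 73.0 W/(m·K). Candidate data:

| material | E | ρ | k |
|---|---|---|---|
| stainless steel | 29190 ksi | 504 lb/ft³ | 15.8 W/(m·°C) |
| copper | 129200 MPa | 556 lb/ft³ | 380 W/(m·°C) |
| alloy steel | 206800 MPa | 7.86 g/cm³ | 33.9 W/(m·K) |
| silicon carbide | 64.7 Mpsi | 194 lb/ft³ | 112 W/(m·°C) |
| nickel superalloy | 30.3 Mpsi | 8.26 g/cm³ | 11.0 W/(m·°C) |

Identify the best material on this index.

Screen on constraints: k ≥ 73.0 W/(m·K). Survivors: copper, silicon carbide.
Putting every candidate on a common basis:
  copper: E = 129.2 GPa, ρ = 8906 kg/m³
  silicon carbide: E = 446.1 GPa, ρ = 3108 kg/m³
  silicon carbide: M = 2.46×10⁻³
  copper: M = 0.568×10⁻³
Silicon carbide has the largest M.

silicon carbide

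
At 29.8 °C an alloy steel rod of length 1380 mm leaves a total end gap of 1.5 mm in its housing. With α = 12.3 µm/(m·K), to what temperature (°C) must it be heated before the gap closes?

118 °C

α·L₀·ΔT = 1.5 mm ⇒ ΔT = 1.5 / (12.3×10⁻⁶ × 1380.0) = 88.37 K.
T = 29.8 + 88.37 = 118.2 °C.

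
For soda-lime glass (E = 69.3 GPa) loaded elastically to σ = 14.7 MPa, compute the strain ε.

2.12×10⁻⁴

ε = σ/E = 14.7 / 69300 = 2.12×10⁻⁴.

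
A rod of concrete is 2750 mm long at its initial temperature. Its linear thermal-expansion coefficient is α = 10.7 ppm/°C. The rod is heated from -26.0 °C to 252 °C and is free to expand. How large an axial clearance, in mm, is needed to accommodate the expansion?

ΔT = 252 − (-26.0) = 278.0 K.
ΔL = α·L₀·ΔT = 10.7×10⁻⁶ × 2750 mm × 278.0 K = 8.18 mm.

8.18 mm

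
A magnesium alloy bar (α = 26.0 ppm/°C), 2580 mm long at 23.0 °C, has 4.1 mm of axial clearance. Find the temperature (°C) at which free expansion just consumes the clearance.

84.1 °C

α·L₀·ΔT = 4.1 mm ⇒ ΔT = 4.1 / (26.0×10⁻⁶ × 2580.0) = 61.12 K.
T = 23.0 + 61.12 = 84.12 °C.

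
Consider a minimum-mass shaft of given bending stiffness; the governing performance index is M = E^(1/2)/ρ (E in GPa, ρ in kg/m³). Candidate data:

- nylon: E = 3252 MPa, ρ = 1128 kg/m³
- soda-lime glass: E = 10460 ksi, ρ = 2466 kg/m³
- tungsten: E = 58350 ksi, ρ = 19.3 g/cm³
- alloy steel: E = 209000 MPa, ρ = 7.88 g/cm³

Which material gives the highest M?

soda-lime glass

Normalizing units and computing the index:
  nylon: E = 3.252 GPa, ρ = 1128 kg/m³
  soda-lime glass: E = 72.12 GPa, ρ = 2466 kg/m³
  tungsten: E = 402.3 GPa, ρ = 19300 kg/m³
  alloy steel: E = 209.0 GPa, ρ = 7880 kg/m³
  soda-lime glass: M = 3.44×10⁻³
  alloy steel: M = 1.83×10⁻³
  nylon: M = 1.60×10⁻³
  tungsten: M = 1.04×10⁻³
Soda-lime glass ranks first.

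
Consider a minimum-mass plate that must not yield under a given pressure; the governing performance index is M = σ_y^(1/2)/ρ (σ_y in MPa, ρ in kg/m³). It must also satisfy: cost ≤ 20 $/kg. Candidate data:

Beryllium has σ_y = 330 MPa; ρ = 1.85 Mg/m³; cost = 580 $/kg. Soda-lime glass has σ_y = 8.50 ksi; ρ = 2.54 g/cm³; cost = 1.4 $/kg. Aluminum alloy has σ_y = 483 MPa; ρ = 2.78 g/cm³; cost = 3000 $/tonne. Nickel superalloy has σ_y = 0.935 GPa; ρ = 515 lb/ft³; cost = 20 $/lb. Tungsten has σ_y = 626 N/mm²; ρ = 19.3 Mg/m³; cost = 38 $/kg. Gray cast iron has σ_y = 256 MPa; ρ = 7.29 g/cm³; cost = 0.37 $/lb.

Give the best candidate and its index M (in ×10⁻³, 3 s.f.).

Screen on constraints: cost ≤ 20 $/kg. Survivors: soda-lime glass, aluminum alloy, gray cast iron.
After converting to SI:
  soda-lime glass: σ_y = 58.61 MPa, ρ = 2540 kg/m³
  aluminum alloy: σ_y = 483.0 MPa, ρ = 2780 kg/m³
  gray cast iron: σ_y = 256.0 MPa, ρ = 7290 kg/m³
  aluminum alloy: M = 7.91×10⁻³
  soda-lime glass: M = 3.01×10⁻³
  gray cast iron: M = 2.19×10⁻³
Aluminum alloy ranks first.

aluminum alloy, M = 7.91×10⁻³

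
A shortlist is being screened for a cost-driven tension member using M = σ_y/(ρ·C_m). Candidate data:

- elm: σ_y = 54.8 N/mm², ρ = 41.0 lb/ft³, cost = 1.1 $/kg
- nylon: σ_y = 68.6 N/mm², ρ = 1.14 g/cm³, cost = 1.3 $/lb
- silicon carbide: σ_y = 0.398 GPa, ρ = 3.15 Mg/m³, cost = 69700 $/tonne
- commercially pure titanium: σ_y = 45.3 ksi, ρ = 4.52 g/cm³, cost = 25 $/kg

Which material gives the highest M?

elm

Convert each candidate to consistent units, then evaluate M:
  elm: σ_y = 54.80 MPa, ρ = 656.8 kg/m³, cost = 1.100 $/kg
  nylon: σ_y = 68.60 MPa, ρ = 1140 kg/m³, cost = 2.866 $/kg
  silicon carbide: σ_y = 398.0 MPa, ρ = 3150 kg/m³, cost = 69.70 $/kg
  commercially pure titanium: σ_y = 312.3 MPa, ρ = 4520 kg/m³, cost = 25.00 $/kg
  elm: M = 75.9 kN·m per $
  nylon: M = 21.0 kN·m per $
  commercially pure titanium: M = 2.76 kN·m per $
  silicon carbide: M = 1.81 kN·m per $
Elm has the largest M.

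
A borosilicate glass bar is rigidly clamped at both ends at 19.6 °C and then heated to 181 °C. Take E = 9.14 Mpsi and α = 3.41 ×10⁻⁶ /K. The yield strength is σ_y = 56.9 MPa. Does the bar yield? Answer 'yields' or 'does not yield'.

E = 9.14 Mpsi = 63.02 GPa.
ΔT = 161.4 K. Constrained thermal stress σ = E·α·ΔT = 63.02×10³ MPa × 3.41×10⁻⁶ × 161.4 = 34.7 MPa (compressive).
Compare to σ_y = 56.9 MPa: σ < σ_y, so it does not yield.

does not yield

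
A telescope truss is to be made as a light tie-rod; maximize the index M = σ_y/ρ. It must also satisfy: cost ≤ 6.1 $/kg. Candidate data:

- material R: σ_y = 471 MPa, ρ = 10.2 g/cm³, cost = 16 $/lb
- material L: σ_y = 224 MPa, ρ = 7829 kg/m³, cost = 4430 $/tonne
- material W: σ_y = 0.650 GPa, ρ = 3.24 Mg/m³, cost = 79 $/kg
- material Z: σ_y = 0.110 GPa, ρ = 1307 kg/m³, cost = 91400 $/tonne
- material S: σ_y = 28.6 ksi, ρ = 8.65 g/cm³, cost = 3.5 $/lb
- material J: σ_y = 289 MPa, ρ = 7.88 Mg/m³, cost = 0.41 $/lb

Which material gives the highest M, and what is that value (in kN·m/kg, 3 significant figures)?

Screen on constraints: cost ≤ 6.1 $/kg. Survivors: material L, material J.
Normalizing units and computing the index:
  material L: σ_y = 224.0 MPa, ρ = 7829 kg/m³
  material J: σ_y = 289.0 MPa, ρ = 7880 kg/m³
  material J: M = 36.7 kN·m/kg
  material L: M = 28.6 kN·m/kg
Material J ranks first.

material J, M = 36.7 kN·m/kg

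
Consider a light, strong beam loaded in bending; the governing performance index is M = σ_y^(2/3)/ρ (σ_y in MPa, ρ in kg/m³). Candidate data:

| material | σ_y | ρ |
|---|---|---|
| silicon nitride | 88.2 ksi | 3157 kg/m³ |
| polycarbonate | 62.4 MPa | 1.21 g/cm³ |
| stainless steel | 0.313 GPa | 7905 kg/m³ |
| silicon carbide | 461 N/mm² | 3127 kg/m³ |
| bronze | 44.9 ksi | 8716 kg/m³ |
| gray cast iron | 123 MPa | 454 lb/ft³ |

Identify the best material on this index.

After converting to SI:
  silicon nitride: σ_y = 608.1 MPa, ρ = 3157 kg/m³
  polycarbonate: σ_y = 62.40 MPa, ρ = 1210 kg/m³
  stainless steel: σ_y = 313.0 MPa, ρ = 7905 kg/m³
  silicon carbide: σ_y = 461.0 MPa, ρ = 3127 kg/m³
  bronze: σ_y = 309.6 MPa, ρ = 8716 kg/m³
  gray cast iron: σ_y = 123.0 MPa, ρ = 7272 kg/m³
  silicon nitride: M = 22.7×10⁻³
  silicon carbide: M = 19.1×10⁻³
  polycarbonate: M = 13.0×10⁻³
  stainless steel: M = 5.83×10⁻³
  bronze: M = 5.25×10⁻³
  gray cast iron: M = 3.40×10⁻³
The maximum is for silicon nitride.

silicon nitride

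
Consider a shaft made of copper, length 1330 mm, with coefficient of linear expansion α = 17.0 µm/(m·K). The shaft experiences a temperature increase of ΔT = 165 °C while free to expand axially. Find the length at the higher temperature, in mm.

1333.7 mm

ΔL = α·L₀·ΔT = 17.0×10⁻⁶ × 1330 mm × 165.0 K = 3.73 mm.
L = L₀ + ΔL = 1330 + 3.73 = 1333.7 mm.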